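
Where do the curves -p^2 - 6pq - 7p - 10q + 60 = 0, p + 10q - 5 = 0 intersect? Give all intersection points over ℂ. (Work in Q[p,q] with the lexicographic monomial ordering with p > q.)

{(5, 0), (-55/2, 13/4)}

Compute a lex Gröbner basis by Buchberger's algorithm.
f_1 = -p^2 - 6pq - 7p - 10q + 60, LT = p^2.
f_2 = p + 10q - 5, LT = p.

S(f_1,f_2): lcm = p^2. S = -4pq + 12p + 10q - 60.
  leading term pq: subtract (-4q)·f_2 from -4pq + 12p + 10q - 60 → 12p + 40q^2 - 10q - 60
  leading term p: subtract (12)·f_2 from 12p + 40q^2 - 10q - 60 → 40q^2 - 130q
  leading term q^2: no divisor's leading term divides it; move 40q^2 to the remainder.
  leading term q: no divisor's leading term divides it; move -130q to the remainder.
  remainder 40q^2 - 130q ≠ 0; add h_3 = 40q^2 - 130q to the basis.

The other S-polynomials (S(f_1,h_3), S(f_2,h_3)) all reduce to 0 modulo the current basis, so we have a Gröbner basis.
Inter-reduce: drop elements whose leading term is divisible by another's, tail-reduce, and make monic.
Reduced Gröbner basis: {p + 10q - 5, q^2 - 13/4q}.

The lex basis is triangular: the last element involves only q. Solving q^2 - 13/4q = 0 gives q ∈ {0, 13/4}; substituting each value into the earlier elements determines the remaining variables.
  q = 0: the earlier basis element becomes p - 5 = 0, giving p = 5 — point (5, 0).
  q = 13/4: the earlier basis element becomes p + 55/2 = 0, giving p = -55/2 — point (-55/2, 13/4).
Each listed point satisfies every original equation (direct substitution).
Zero-dimensionality of the ideal guarantees finitely many solutions over ℂ.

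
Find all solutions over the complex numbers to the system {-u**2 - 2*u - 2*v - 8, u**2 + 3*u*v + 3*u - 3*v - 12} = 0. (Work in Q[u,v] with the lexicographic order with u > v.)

Compute a lex Gröbner basis by Buchberger's algorithm.
f_1 = -u**2 - 2*u - 2*v - 8, LT = u**2.
f_2 = u**2 + 3*u*v + 3*u - 3*v - 12, LT = u**2.

S(f_1,f_2): lcm = u**2. S = -3*u*v - u + 5*v + 20.
  leading term u*v: no divisor's leading term divides it; move -3*u*v to the remainder.
  leading term u: no divisor's leading term divides it; move -u to the remainder.
  leading term v: no divisor's leading term divides it; move 5*v to the remainder.
  leading term 1: no divisor's leading term divides it; move 20 to the remainder.
  remainder -3*u*v - u + 5*v + 20 ≠ 0; add h_3 = -3*u*v - u + 5*v + 20 to the basis.

S(f_1,h_3): lcm = u**2*v. S = -1/3*u**2 + 11/3*u*v + 20/3*u + 2*v**2 + 8*v.
  leading term u**2: subtract (1/3)·f_1 from -1/3*u**2 + 11/3*u*v + 20/3*u + 2*v**2 + 8*v → 11/3*u*v + 22/3*u + 2*v**2 + 26/3*v + 8/3
  leading term u*v: subtract (-11/9)·h_3 from 11/3*u*v + 22/3*u + 2*v**2 + 26/3*v + 8/3 → 55/9*u + 2*v**2 + 133/9*v + 244/9
  leading term u: no divisor's leading term divides it; move 55/9*u to the remainder.
  leading term v**2: no divisor's leading term divides it; move 2*v**2 to the remainder.
  leading term v: no divisor's leading term divides it; move 133/9*v to the remainder.
  leading term 1: no divisor's leading term divides it; move 244/9 to the remainder.
  remainder 55/9*u + 2*v**2 + 133/9*v + 244/9 ≠ 0; add h_4 = 55/9*u + 2*v**2 + 133/9*v + 244/9 to the basis.

S(f_2,h_3): lcm = u**2*v. S = -1/3*u**2 + 3*u*v**2 + 14/3*u*v + 20/3*u - 3*v**2 - 12*v.
  leading term u**2: subtract (1/3)·f_1 from -1/3*u**2 + 3*u*v**2 + 14/3*u*v + 20/3*u - 3*v**2 - 12*v → 3*u*v**2 + 14/3*u*v + 22/3*u - 3*v**2 - 34/3*v + 8/3
  leading term u*v**2: subtract (-v)·h_3 from 3*u*v**2 + 14/3*u*v + 22/3*u - 3*v**2 - 34/3*v + 8/3 → 11/3*u*v + 22/3*u + 2*v**2 + 26/3*v + 8/3
  leading term u*v: subtract (-11/9)·h_3 from 11/3*u*v + 22/3*u + 2*v**2 + 26/3*v + 8/3 → 55/9*u + 2*v**2 + 133/9*v + 244/9
  leading term u: subtract (1)·h_4 from 55/9*u + 2*v**2 + 133/9*v + 244/9 → 0
  remainder 0.

S(f_1,h_4): lcm = u**2. S = -18/55*u*v**2 - 133/55*u*v - 134/55*u + 2*v + 8.
  leading term u*v**2: subtract (6/55*v)·h_3 from -18/55*u*v**2 - 133/55*u*v - 134/55*u + 2*v + 8 → -127/55*u*v - 134/55*u - 6/11*v**2 - 2/11*v + 8
  leading term u*v: subtract (127/165)·h_3 from -127/55*u*v - 134/55*u - 6/11*v**2 - 2/11*v + 8 → -5/3*u - 6/11*v**2 - 133/33*v - 244/33
  leading term u: subtract (-3/11)·h_4 from -5/3*u - 6/11*v**2 - 133/33*v - 244/33 → 0
  remainder 0.

S(f_2,h_4): lcm = u**2. S = -18/55*u*v**2 + 32/55*u*v - 79/55*u - 3*v - 12.
  leading term u*v**2: subtract (6/55*v)·h_3 from -18/55*u*v**2 + 32/55*u*v - 79/55*u - 3*v - 12 → 38/55*u*v - 79/55*u - 6/11*v**2 - 57/11*v - 12
  leading term u*v: subtract (-38/165)·h_3 from 38/55*u*v - 79/55*u - 6/11*v**2 - 57/11*v - 12 → -5/3*u - 6/11*v**2 - 133/33*v - 244/33
  leading term u: subtract (-3/11)·h_4 from -5/3*u - 6/11*v**2 - 133/33*v - 244/33 → 0
  remainder 0.

S(h_3,h_4): lcm = u*v. S = 1/3*u - 18/55*v**3 - 133/55*v**2 - 1007/165*v - 20/3.
  leading term u: subtract (3/55)·h_4 from 1/3*u - 18/55*v**3 - 133/55*v**2 - 1007/165*v - 20/3 → -18/55*v**3 - 139/55*v**2 - 76/11*v - 448/55
  leading term v**3: no divisor's leading term divides it; move -18/55*v**3 to the remainder.
  leading term v**2: no divisor's leading term divides it; move -139/55*v**2 to the remainder.
  leading term v: no divisor's leading term divides it; move -76/11*v to the remainder.
  leading term 1: no divisor's leading term divides it; move -448/55 to the remainder.
  remainder -18/55*v**3 - 139/55*v**2 - 76/11*v - 448/55 ≠ 0; add h_5 = -18/55*v**3 - 139/55*v**2 - 76/11*v - 448/55 to the basis.

S(f_1,h_5): leading monomials are coprime, so the S-polynomial reduces to 0 (Buchberger's first criterion).
S(f_2,h_5): leading monomials are coprime, so the S-polynomial reduces to 0 (Buchberger's first criterion).
S(h_3,h_5): lcm = u*v**3. S = -133/18*u*v**2 - 190/9*u*v - 224/9*u - 5/3*v**3 - 20/3*v**2.
  leading term u*v**2: subtract (133/54*v)·h_3 from -133/18*u*v**2 - 190/9*u*v - 224/9*u - 5/3*v**3 - 20/3*v**2 → -1007/54*u*v - 224/9*u - 5/3*v**3 - 1025/54*v**2 - 1330/27*v
  leading term u*v: subtract (1007/162)·h_3 from -1007/54*u*v - 224/9*u - 5/3*v**3 - 1025/54*v**2 - 1330/27*v → -3025/162*u - 5/3*v**3 - 1025/54*v**2 - 13015/162*v - 10070/81
  leading term u: subtract (-55/18)·h_4 from -3025/162*u - 5/3*v**3 - 1025/54*v**2 - 13015/162*v - 10070/81 → -5/3*v**3 - 695/54*v**2 - 950/27*v - 1120/27
  leading term v**3: subtract (275/54)·h_5 from -5/3*v**3 - 695/54*v**2 - 950/27*v - 1120/27 → 0
  remainder 0.

S(h_4,h_5): leading monomials are coprime, so the S-polynomial reduces to 0 (Buchberger's first criterion).
Every S-polynomial of the final basis reduces to 0, so we have a Gröbner basis.
Inter-reduce: drop elements whose leading term is divisible by another's, tail-reduce, and make monic.
Reduced Gröbner basis: {u + 18/55*v**2 + 133/55*v + 244/55, v**3 + 139/18*v**2 + 190/9*v + 224/9}.

The lex basis is triangular: the last element involves only v. Solving v**3 + 139/18*v**2 + 190/9*v + 224/9 = 0 gives v ∈ {-4, -67/36 - 5*sqrt(143)*I/36, -67/36 + 5*sqrt(143)*I/36}; substituting each value into the earlier elements determines the remaining variables.
  v = -4: the earlier basis element becomes u = 0, giving u = 0 — point (0, -4).
  v = -67/36 - 5*sqrt(143)*I/36: the earlier basis element becomes u + 1/6 - sqrt(143)*I/6 = 0, giving u = -1/6 + sqrt(143)*I/6 — point (-1/6 + sqrt(143)*I/6, -67/36 - 5*sqrt(143)*I/36).
  v = -67/36 + 5*sqrt(143)*I/36: the earlier basis element becomes u + 1/6 + sqrt(143)*I/6 = 0, giving u = -1/6 - sqrt(143)*I/6 — point (-1/6 - sqrt(143)*I/6, -67/36 + 5*sqrt(143)*I/36).
Check: every point annihilates each of the original generators.

{(0, -4), (-1/6 + sqrt(143)*I/6, -67/36 - 5*sqrt(143)*I/36), (-1/6 - sqrt(143)*I/6, -67/36 + 5*sqrt(143)*I/36)}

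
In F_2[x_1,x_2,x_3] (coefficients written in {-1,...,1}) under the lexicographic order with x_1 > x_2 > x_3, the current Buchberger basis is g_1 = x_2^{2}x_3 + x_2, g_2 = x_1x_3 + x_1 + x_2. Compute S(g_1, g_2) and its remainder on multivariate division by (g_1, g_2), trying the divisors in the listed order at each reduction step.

lcm(LM(g_1), LM(g_2)) = x_1x_2^{2}x_3.
S = (lcm/LT(g_1))·g_1 − (lcm/LT(g_2))·g_2 = x_1x_2^{2} + x_1x_2 + x_2^{3}.
Reduce S modulo (g_1, g_2) in that order:
  leading term x_1x_2^{2}: no divisor's leading term divides it; move x_1x_2^{2} to the remainder.
  leading term x_1x_2: no divisor's leading term divides it; move x_1x_2 to the remainder.
  leading term x_2^{3}: no divisor's leading term divides it; move x_2^{3} to the remainder.
The remainder x_1x_2^{2} + x_1x_2 + x_2^{3} is nonzero, so it would be added as the next basis element.

S(g_1, g_2) = x_1x_2^{2} + x_1x_2 + x_2^{3}; remainder on division = x_1x_2^{2} + x_1x_2 + x_2^{3}.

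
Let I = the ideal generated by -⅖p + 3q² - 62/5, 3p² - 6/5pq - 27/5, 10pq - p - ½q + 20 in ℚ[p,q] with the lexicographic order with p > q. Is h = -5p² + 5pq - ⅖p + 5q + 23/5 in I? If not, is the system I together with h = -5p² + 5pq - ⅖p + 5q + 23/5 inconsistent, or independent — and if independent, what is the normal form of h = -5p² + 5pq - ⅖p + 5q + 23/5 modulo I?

First compute the reduced Gröbner basis of I by Buchberger's algorithm.
f_1 = -⅖p + 3q² - 62/5, LT = p.
f_2 = 3p² - 6/5pq - 27/5, LT = p².
f_3 = 10pq - p - ½q + 20, LT = pq.

S(f_1,f_2): lcm = p². S = -15/2pq² + ⅖pq + 31p + 9/5.
  reduce S modulo (f_1, f_2, f_3):
  remainder -225/4q⁴ + 3q³ + 465q² - 62/5q - 4796/5 ≠ 0; add k_4 = -225/4q⁴ + 3q³ + 465q² - 62/5q - 4796/5 to the basis.

S(f_1,f_3): lcm = pq. S = 1/10p - 15/2q³ + 621/20q - 2.
  reduce S modulo (f_1, f_2, f_3, k_4):
  remainder -15/2q³ + ¾q² + 621/20q - 51/10 ≠ 0; add k_5 = -15/2q³ + ¾q² + 621/20q - 51/10 to the basis.

S(f_2,f_3): lcm = p²q. S = 1/10p² - ⅖pq² + 1/20pq - 2p - 9/5q.
  reduce S modulo (f_1, f_2, f_3, k_4, k_5):
  remainder -54697/2000q² - 53897/30000q + 1694807/15000 ≠ 0; add k_6 = -54697/2000q² - 53897/30000q + 1694807/15000 to the basis.

S(f_3,k_4): lcm = pq⁴. S = -7/150pq³ + 124/15pq² - 248/1125pq - 19184/1125p - 1/20q⁴ + 2q³.
  reduce S modulo (f_1, f_2, f_3, k_4, k_5, k_6):
  remainder -44657446/307670625q + 89314892/307670625 ≠ 0; add k_7 = -44657446/307670625q + 89314892/307670625 to the basis.

The other S-polynomials (S(f_1,k_4), S(f_2,k_4), S(f_1,k_5), S(f_2,k_5), S(f_3,k_5), S(k_4,k_5), S(f_1,k_6), S(f_2,k_6), S(f_3,k_6), S(k_4,k_6), S(k_5,k_6), S(f_1,k_7), S(f_2,k_7), S(f_3,k_7), S(k_4,k_7), S(k_5,k_7), S(k_6,k_7)) all reduce to 0 modulo the current basis, so we have a Gröbner basis.
Inter-reduce: drop elements whose leading term is divisible by another's, tail-reduce, and make monic.
Reduced Gröbner basis: {p + 1, q - 2}.
Label its elements g_1 = p + 1, g_2 = q - 2.

Reduce h = -5p² + 5pq - ⅖p + 5q + 23/5 modulo G:
  leading term p²: subtract (-5p)·g_1 from -5p² + 5pq - ⅖p + 5q + 23/5 → 5pq + 23/5p + 5q + 23/5
  leading term pq: subtract (5q)·g_1 from 5pq + 23/5p + 5q + 23/5 → 23/5p + 23/5
  leading term p: subtract (23/5)·g_1 from 23/5p + 23/5 → 0
  normal form = 0.
Since the normal form is 0, h ∈ I.

The remainder on division by a Gröbner basis is unique — it is the normal form.

-5p² + 5pq - ⅖p + 5q + 23/5 lies in I (it reduces to 0).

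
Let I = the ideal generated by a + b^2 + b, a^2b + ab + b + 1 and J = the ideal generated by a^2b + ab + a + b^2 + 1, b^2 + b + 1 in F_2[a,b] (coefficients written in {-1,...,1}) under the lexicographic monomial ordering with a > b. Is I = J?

For a fixed monomial order, each ideal has a unique reduced Gröbner basis; comparing bases decides equality.
Buchberger on the first generating set:
f_1 = a + b^2 + b, LT = a.
f_2 = a^2b + ab + b + 1, LT = a^2b.

S(f_1,f_2): lcm = a^2b. S = ab^3 + ab^2 + ab + b + 1.
  leading term ab^3: subtract (b^3)·f_1 from ab^3 + ab^2 + ab + b + 1 → ab^2 + ab + b^5 + b^4 + b + 1
  leading term ab^2: subtract (b^2)·f_1 from ab^2 + ab + b^5 + b^4 + b + 1 → ab + b^5 + b^3 + b + 1
  leading term ab: subtract (b)·f_1 from ab + b^5 + b^3 + b + 1 → b^5 + b^2 + b + 1
  leading term b^5: no divisor's leading term divides it; move b^5 to the remainder.
  leading term b^2: no divisor's leading term divides it; move b^2 to the remainder.
  leading term b: no divisor's leading term divides it; move b to the remainder.
  leading term 1: no divisor's leading term divides it; move 1 to the remainder.
  remainder b^5 + b^2 + b + 1 ≠ 0; add g_3 = b^5 + b^2 + b + 1 to the basis.

S(f_1,g_3): leading monomials are coprime, so the S-polynomial reduces to 0 (Buchberger's first criterion).
S(f_2,g_3): lcm = a^2b^5. S = a^2b^2 + a^2b + a^2 + ab^5 + b^5 + b^4.
  leading term a^2b^2: subtract (ab^2)·f_1 from a^2b^2 + a^2b + a^2 + ab^5 + b^5 + b^4 → a^2b + a^2 + ab^5 + ab^4 + ab^3 + b^5 + b^4
  leading term a^2b: subtract (ab)·f_1 from a^2b + a^2 + ab^5 + ab^4 + ab^3 + b^5 + b^4 → a^2 + ab^5 + ab^4 + ab^2 + b^5 + b^4
  leading term a^2: subtract (a)·f_1 from a^2 + ab^5 + ab^4 + ab^2 + b^5 + b^4 → ab^5 + ab^4 + ab + b^5 + b^4
  leading term ab^5: subtract (b^5)·f_1 from ab^5 + ab^4 + ab + b^5 + b^4 → ab^4 + ab + b^7 + b^6 + b^5 + b^4
  leading term ab^4: subtract (b^4)·f_1 from ab^4 + ab + b^7 + b^6 + b^5 + b^4 → ab + b^7 + b^4
  leading term ab: subtract (b)·f_1 from ab + b^7 + b^4 → b^7 + b^4 + b^3 + b^2
  leading term b^7: subtract (b^2)·g_3 from b^7 + b^4 + b^3 + b^2 → 0
  remainder 0.

Every S-polynomial of the final basis reduces to 0, so we have a Gröbner basis.
Inter-reduce: drop elements whose leading term is divisible by another's, tail-reduce, and make monic.
Reduced Gröbner basis: {a + b^2 + b, b^5 + b^2 + b + 1}.

Buchberger on the second generating set:
h_1 = a^2b + ab + a + b^2 + 1, LT = a^2b.
h_2 = b^2 + b + 1, LT = b^2.

S(h_1,h_2): lcm = a^2b^2. S = a^2b + a^2 + ab^2 + ab + b^3 + b.
  leading term a^2b: subtract (1)·h_1 from a^2b + a^2 + ab^2 + ab + b^3 + b → a^2 + ab^2 + a + b^3 + b^2 + b + 1
  leading term a^2: no divisor's leading term divides it; move a^2 to the remainder.
  leading term ab^2: subtract (a)·h_2 from ab^2 + a + b^3 + b^2 + b + 1 → ab + b^3 + b^2 + b + 1
  leading term ab: no divisor's leading term divides it; move ab to the remainder.
  leading term b^3: subtract (b)·h_2 from b^3 + b^2 + b + 1 → 1
  leading term 1: no divisor's leading term divides it; move 1 to the remainder.
  remainder a^2 + ab + 1 ≠ 0; add k_3 = a^2 + ab + 1 to the basis.

S(h_1,k_3): lcm = a^2b. S = ab^2 + ab + a + b^2 + b + 1.
  leading term ab^2: subtract (a)·h_2 from ab^2 + ab + a + b^2 + b + 1 → b^2 + b + 1
  leading term b^2: subtract (1)·h_2 from b^2 + b + 1 → 0
  remainder 0.

S(h_2,k_3): leading monomials are coprime, so the S-polynomial reduces to 0 (Buchberger's first criterion).
Every S-polynomial of the final basis reduces to 0, so we have a Gröbner basis.
Inter-reduce: drop elements whose leading term is divisible by another's, tail-reduce, and make monic.
Reduced Gröbner basis: {a^2 + ab + 1, b^2 + b + 1}.

These differ, so the ideals are not equal.
The choice of monomial ordering does not affect the verdict — as long as both bases are computed under the same ordering, their equality decides ideal equality.

No, the ideals differ.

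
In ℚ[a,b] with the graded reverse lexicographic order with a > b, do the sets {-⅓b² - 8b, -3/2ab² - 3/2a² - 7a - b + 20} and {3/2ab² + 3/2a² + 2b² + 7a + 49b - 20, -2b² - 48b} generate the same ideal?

Yes, the ideals are equal.

For a fixed monomial order, each ideal has a unique reduced Gröbner basis; comparing bases decides equality.
Buchberger on the first generating set:
f_1 = -⅓b² - 8b, LT = b².
f_2 = -3/2ab² - 3/2a² - 7a - b + 20, LT = ab².

S(f_1,f_2): lcm = ab². S = -a² + 24ab - 14/3a - ⅔b + 40/3.
  leading term a²: no divisor's leading term divides it; move -a² to the remainder.
  leading term ab: no divisor's leading term divides it; move 24ab to the remainder.
  leading term a: no divisor's leading term divides it; move -14/3a to the remainder.
  leading term b: no divisor's leading term divides it; move -⅔b to the remainder.
  leading term 1: no divisor's leading term divides it; move 40/3 to the remainder.
  remainder -a² + 24ab - 14/3a - ⅔b + 40/3 ≠ 0; add g_3 = -a² + 24ab - 14/3a - ⅔b + 40/3 to the basis.

The other S-polynomials (S(f_1,g_3), S(f_2,g_3)) all reduce to 0 modulo the current basis, so we have a Gröbner basis.
Inter-reduce: drop elements whose leading term is divisible by another's, tail-reduce, and make monic.
Reduced Gröbner basis: {a² - 24ab + 14/3a + ⅔b - 40/3, b² + 24b}.

Buchberger on the second generating set:
h_1 = 3/2ab² + 3/2a² + 2b² + 7a + 49b - 20, LT = ab².
h_2 = -2b² - 48b, LT = b².

S(h_1,h_2): lcm = ab². S = a² - 24ab + 4/3b² + 14/3a + 98/3b - 40/3.
  leading term a²: no divisor's leading term divides it; move a² to the remainder.
  leading term ab: no divisor's leading term divides it; move -24ab to the remainder.
  leading term b²: subtract (-⅔)·h_2 from 4/3b² + 14/3a + 98/3b - 40/3 → 14/3a + ⅔b - 40/3
  leading term a: no divisor's leading term divides it; move 14/3a to the remainder.
  leading term b: no divisor's leading term divides it; move ⅔b to the remainder.
  leading term 1: no divisor's leading term divides it; move -40/3 to the remainder.
  remainder a² - 24ab + 14/3a + ⅔b - 40/3 ≠ 0; add k_3 = a² - 24ab + 14/3a + ⅔b - 40/3 to the basis.

The other S-polynomials (S(h_1,k_3), S(h_2,k_3)) all reduce to 0 modulo the current basis, so we have a Gröbner basis.
Inter-reduce: drop elements whose leading term is divisible by another's, tail-reduce, and make monic.
Reduced Gröbner basis: {a² - 24ab + 14/3a + ⅔b - 40/3, b² + 24b}.

Same reduced basis, so the two generating sets span the same ideal.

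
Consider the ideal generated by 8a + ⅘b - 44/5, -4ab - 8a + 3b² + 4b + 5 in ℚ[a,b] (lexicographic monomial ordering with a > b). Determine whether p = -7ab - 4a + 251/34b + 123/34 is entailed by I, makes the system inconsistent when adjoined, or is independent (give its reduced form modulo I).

First compute the reduced Gröbner basis of I by Buchberger's algorithm.
f_1 = 8a + ⅘b - 44/5, LT = a.
f_2 = -4ab - 8a + 3b² + 4b + 5, LT = ab.

S(f_1,f_2): lcm = ab. S = -2a + 17/20b² - 1/10b + 5/4.
  leading term a: subtract (-¼)·f_1 from -2a + 17/20b² - 1/10b + 5/4 → 17/20b² + 1/10b - 19/20
  leading term b²: no divisor's leading term divides it; move 17/20b² to the remainder.
  leading term b: no divisor's leading term divides it; move 1/10b to the remainder.
  leading term 1: no divisor's leading term divides it; move -19/20 to the remainder.
  remainder 17/20b² + 1/10b - 19/20 ≠ 0; add h_3 = 17/20b² + 1/10b - 19/20 to the basis.

S(f_1,h_3): leading monomials are coprime, so the S-polynomial reduces to 0 (Buchberger's first criterion).
S(f_2,h_3): lcm = ab². S = 32/17ab + 19/17a - ¾b³ - b² - 5/4b.
  leading term ab: subtract (4/17b)·f_1 from 32/17ab + 19/17a - ¾b³ - b² - 5/4b → 19/17a - ¾b³ - 101/85b² + 279/340b
  leading term a: subtract (19/136)·f_1 from 19/17a - ¾b³ - 101/85b² + 279/340b → -¾b³ - 101/85b² + 241/340b + 209/170
  leading term b³: subtract (-15/17b)·h_3 from -¾b³ - 101/85b² + 241/340b + 209/170 → -11/10b² - 11/85b + 209/170
  leading term b²: subtract (-22/17)·h_3 from -11/10b² - 11/85b + 209/170 → 0
  remainder 0.

Every S-polynomial of the final basis reduces to 0, so we have a Gröbner basis.
Inter-reduce: drop elements whose leading term is divisible by another's, tail-reduce, and make monic.
Reduced Gröbner basis: {a + 1/10b - 11/10, b² + 2/17b - 19/17}.
Label its elements g_1 = a + 1/10b - 11/10, g_2 = b² + 2/17b - 19/17.

Reduce p = -7ab - 4a + 251/34b + 123/34 modulo G:
  leading term ab: subtract (-7b)·g_1 from -7ab - 4a + 251/34b + 123/34 → -4a + 7/10b² - 27/85b + 123/34
  leading term a: subtract (-4)·g_1 from -4a + 7/10b² - 27/85b + 123/34 → 7/10b² + 7/85b - 133/170
  leading term b²: subtract (7/10)·g_2 from 7/10b² + 7/85b - 133/170 → 0
  normal form = 0.
Since the normal form is 0, p ∈ I.

The remainder on division by a Gröbner basis is unique — it is the normal form.

-7ab - 4a + 251/34b + 123/34 lies in I (it reduces to 0).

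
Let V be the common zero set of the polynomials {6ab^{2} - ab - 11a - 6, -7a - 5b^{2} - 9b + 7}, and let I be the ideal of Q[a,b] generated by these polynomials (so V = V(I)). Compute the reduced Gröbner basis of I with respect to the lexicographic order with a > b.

f_1 = 6ab^{2} - ab - 11a - 6, LT = ab^{2}.
f_2 = -7a - 5b^{2} - 9b + 7, LT = a.

S(f_1,f_2): lcm = ab^{2}. S = -\tfrac{1}{6}ab - \tfrac{11}{6}a - \tfrac{5}{7}b^{4} - \tfrac{9}{7}b^{3} + b^{2} - 1.
  leading term ab: subtract (\tfrac{1}{42}b)·f_2 from -\tfrac{1}{6}ab - \tfrac{11}{6}a - \tfrac{5}{7}b^{4} - \tfrac{9}{7}b^{3} + b^{2} - 1 → -\tfrac{11}{6}a - \tfrac{5}{7}b^{4} - \tfrac{7}{6}b^{3} + \tfrac{17}{14}b^{2} - \tfrac{1}{6}b - 1
  leading term a: subtract (\tfrac{11}{42})·f_2 from -\tfrac{11}{6}a - \tfrac{5}{7}b^{4} - \tfrac{7}{6}b^{3} + \tfrac{17}{14}b^{2} - \tfrac{1}{6}b - 1 → -\tfrac{5}{7}b^{4} - \tfrac{7}{6}b^{3} + \tfrac{53}{21}b^{2} + \tfrac{46}{21}b - \tfrac{17}{6}
  leading term b^{4}: no divisor's leading term divides it; move -\tfrac{5}{7}b^{4} to the remainder.
  leading term b^{3}: no divisor's leading term divides it; move -\tfrac{7}{6}b^{3} to the remainder.
  leading term b^{2}: no divisor's leading term divides it; move \tfrac{53}{21}b^{2} to the remainder.
  leading term b: no divisor's leading term divides it; move \tfrac{46}{21}b to the remainder.
  leading term 1: no divisor's leading term divides it; move -\tfrac{17}{6} to the remainder.
  remainder -\tfrac{5}{7}b^{4} - \tfrac{7}{6}b^{3} + \tfrac{53}{21}b^{2} + \tfrac{46}{21}b - \tfrac{17}{6} ≠ 0; add g_3 = -\tfrac{5}{7}b^{4} - \tfrac{7}{6}b^{3} + \tfrac{53}{21}b^{2} + \tfrac{46}{21}b - \tfrac{17}{6} to the basis.

S(f_1,g_3): lcm = ab^{4}. S = -\tfrac{9}{5}ab^{3} + \tfrac{17}{10}ab^{2} + \tfrac{46}{15}ab - \tfrac{119}{30}a - b^{2}.
  leading term ab^{3}: subtract (-\tfrac{3}{10}b)·f_1 from -\tfrac{9}{5}ab^{3} + \tfrac{17}{10}ab^{2} + \tfrac{46}{15}ab - \tfrac{119}{30}a - b^{2} → \tfrac{7}{5}ab^{2} - \tfrac{7}{30}ab - \tfrac{119}{30}a - b^{2} - \tfrac{9}{5}b
  leading term ab^{2}: subtract (\tfrac{7}{30})·f_1 from \tfrac{7}{5}ab^{2} - \tfrac{7}{30}ab - \tfrac{119}{30}a - b^{2} - \tfrac{9}{5}b → -\tfrac{7}{5}a - b^{2} - \tfrac{9}{5}b + \tfrac{7}{5}
  leading term a: subtract (\tfrac{1}{5})·f_2 from -\tfrac{7}{5}a - b^{2} - \tfrac{9}{5}b + \tfrac{7}{5} → 0
  remainder 0.

S(f_2,g_3): leading monomials are coprime, so the S-polynomial reduces to 0 (Buchberger's first criterion).
Every S-polynomial of the final basis reduces to 0, so we have a Gröbner basis.
Inter-reduce: drop elements whose leading term is divisible by another's, tail-reduce, and make monic.

G = {a + \tfrac{5}{7}b^{2} + \tfrac{9}{7}b - 1, b^{4} + \tfrac{49}{30}b^{3} - \tfrac{53}{15}b^{2} - \tfrac{46}{15}b + \tfrac{119}{30}}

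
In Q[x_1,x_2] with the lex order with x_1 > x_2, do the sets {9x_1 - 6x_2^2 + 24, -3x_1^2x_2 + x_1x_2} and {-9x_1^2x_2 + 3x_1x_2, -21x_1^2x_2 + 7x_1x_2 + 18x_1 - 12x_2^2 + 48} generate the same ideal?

Yes, the ideals are equal.

Since reduced Gröbner bases are canonical representatives of ideals under a given ordering, it suffices to compute and compare them.
Buchberger on the first generating set:
f_1 = 9x_1 - 6x_2^2 + 24, LT = x_1.
f_2 = -3x_1^2x_2 + x_1x_2, LT = x_1^2x_2.

S(f_1,f_2): lcm = x_1^2x_2. S = -2/3x_1x_2^3 + 3x_1x_2.
  leading term x_1x_2^3: subtract (-2/27x_2^3)·f_1 from -2/3x_1x_2^3 + 3x_1x_2 → 3x_1x_2 - 4/9x_2^5 + 16/9x_2^3
  leading term x_1x_2: subtract (1/3x_2)·f_1 from 3x_1x_2 - 4/9x_2^5 + 16/9x_2^3 → -4/9x_2^5 + 34/9x_2^3 - 8x_2
  leading term x_2^5: no divisor's leading term divides it; move -4/9x_2^5 to the remainder.
  leading term x_2^3: no divisor's leading term divides it; move 34/9x_2^3 to the remainder.
  leading term x_2: no divisor's leading term divides it; move -8x_2 to the remainder.
  remainder -4/9x_2^5 + 34/9x_2^3 - 8x_2 ≠ 0; add g_3 = -4/9x_2^5 + 34/9x_2^3 - 8x_2 to the basis.

The other S-polynomials (S(f_1,g_3), S(f_2,g_3)) all reduce to 0 modulo the current basis, so we have a Gröbner basis.
Inter-reduce: drop elements whose leading term is divisible by another's, tail-reduce, and make monic.
Reduced Gröbner basis: {x_1 - 2/3x_2^2 + 8/3, x_2^5 - 17/2x_2^3 + 18x_2}.

Buchberger on the second generating set:
h_1 = -9x_1^2x_2 + 3x_1x_2, LT = x_1^2x_2.
h_2 = -21x_1^2x_2 + 7x_1x_2 + 18x_1 - 12x_2^2 + 48, LT = x_1^2x_2.

S(h_1,h_2): lcm = x_1^2x_2. S = 6/7x_1 - 4/7x_2^2 + 16/7.
  leading term x_1: no divisor's leading term divides it; move 6/7x_1 to the remainder.
  leading term x_2^2: no divisor's leading term divides it; move -4/7x_2^2 to the remainder.
  leading term 1: no divisor's leading term divides it; move 16/7 to the remainder.
  remainder 6/7x_1 - 4/7x_2^2 + 16/7 ≠ 0; add k_3 = 6/7x_1 - 4/7x_2^2 + 16/7 to the basis.

S(h_1,k_3): lcm = x_1^2x_2. S = 2/3x_1x_2^3 - 3x_1x_2.
  leading term x_1x_2^3: subtract (7/9x_2^3)·k_3 from 2/3x_1x_2^3 - 3x_1x_2 → -3x_1x_2 + 4/9x_2^5 - 16/9x_2^3
  leading term x_1x_2: subtract (-7/2x_2)·k_3 from -3x_1x_2 + 4/9x_2^5 - 16/9x_2^3 → 4/9x_2^5 - 34/9x_2^3 + 8x_2
  leading term x_2^5: no divisor's leading term divides it; move 4/9x_2^5 to the remainder.
  leading term x_2^3: no divisor's leading term divides it; move -34/9x_2^3 to the remainder.
  leading term x_2: no divisor's leading term divides it; move 8x_2 to the remainder.
  remainder 4/9x_2^5 - 34/9x_2^3 + 8x_2 ≠ 0; add k_4 = 4/9x_2^5 - 34/9x_2^3 + 8x_2 to the basis.

The other S-polynomials (S(h_2,k_3), S(h_1,k_4), S(h_2,k_4), S(k_3,k_4)) all reduce to 0 modulo the current basis, so we have a Gröbner basis.
Inter-reduce: drop elements whose leading term is divisible by another's, tail-reduce, and make monic.
Reduced Gröbner basis: {x_1 - 2/3x_2^2 + 8/3, x_2^5 - 17/2x_2^3 + 18x_2}.

Same reduced basis, so the two generating sets span the same ideal.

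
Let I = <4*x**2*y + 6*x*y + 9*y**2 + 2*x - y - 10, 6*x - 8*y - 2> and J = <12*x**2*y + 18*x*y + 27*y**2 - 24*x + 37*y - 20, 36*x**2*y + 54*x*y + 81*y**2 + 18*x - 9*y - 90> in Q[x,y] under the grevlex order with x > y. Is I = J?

Two ideals are equal iff their reduced Gröbner bases coincide (the reduced basis is unique for a fixed ordering).
Buchberger on the first generating set:
f_1 = 4*x**2*y + 6*x*y + 9*y**2 + 2*x - y - 10, LT = x**2*y.
f_2 = 6*x - 8*y - 2, LT = x.

S(f_1,f_2): lcm = x**2*y. S = 4/3*x*y**2 + 11/6*x*y + 9/4*y**2 + 1/2*x - 1/4*y - 5/2.
  reduce S modulo (f_1, f_2):
  remainder 16/9*y**3 + 185/36*y**2 + 37/36*y - 7/3 ≠ 0; add g_3 = 16/9*y**3 + 185/36*y**2 + 37/36*y - 7/3 to the basis.

The other S-polynomials (S(f_1,g_3), S(f_2,g_3)) all reduce to 0 modulo the current basis, so we have a Gröbner basis.
Inter-reduce: drop elements whose leading term is divisible by another's, tail-reduce, and make monic.
Reduced Gröbner basis: {y**3 + 185/64*y**2 + 37/64*y - 21/16, x - 4/3*y - 1/3}.

Buchberger on the second generating set:
h_1 = 12*x**2*y + 18*x*y + 27*y**2 - 24*x + 37*y - 20, LT = x**2*y.
h_2 = 36*x**2*y + 54*x*y + 81*y**2 + 18*x - 9*y - 90, LT = x**2*y.

S(h_1,h_2): lcm = x**2*y. S = -5/2*x + 10/3*y + 5/6.
  reduce S modulo (h_1, h_2):
  remainder -5/2*x + 10/3*y + 5/6 ≠ 0; add k_3 = -5/2*x + 10/3*y + 5/6 to the basis.

S(h_1,k_3): lcm = x**2*y. S = 4/3*x*y**2 + 11/6*x*y + 9/4*y**2 - 2*x + 37/12*y - 5/3.
  reduce S modulo (h_1, h_2, k_3):
  remainder 16/9*y**3 + 185/36*y**2 + 37/36*y - 7/3 ≠ 0; add k_4 = 16/9*y**3 + 185/36*y**2 + 37/36*y - 7/3 to the basis.

The other S-polynomials (S(h_2,k_3), S(h_1,k_4), S(h_2,k_4), S(k_3,k_4)) all reduce to 0 modulo the current basis, so we have a Gröbner basis.
Inter-reduce: drop elements whose leading term is divisible by another's, tail-reduce, and make monic.
Reduced Gröbner basis: {y**3 + 185/64*y**2 + 37/64*y - 21/16, x - 4/3*y - 1/3}.

Same reduced basis, so the two generating sets span the same ideal.

Yes, the ideals are equal.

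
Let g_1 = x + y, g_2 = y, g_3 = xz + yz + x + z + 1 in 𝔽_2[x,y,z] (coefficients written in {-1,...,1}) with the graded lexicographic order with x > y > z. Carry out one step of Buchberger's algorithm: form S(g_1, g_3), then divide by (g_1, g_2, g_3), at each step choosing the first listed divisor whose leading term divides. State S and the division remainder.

lcm(LM(g_1), LM(g_3)) = xz.
S = (lcm/LT(g_1))·g_1 − (lcm/LT(g_3))·g_3 = x + z + 1.
Reduce S modulo (g_1, g_2, g_3) in that order:
  leading term x: subtract (1)·g_1 from x + z + 1 → y + z + 1
  leading term y: subtract (1)·g_2 from y + z + 1 → z + 1
  leading term z: no divisor's leading term divides it; move z to the remainder.
  leading term 1: no divisor's leading term divides it; move 1 to the remainder.
The remainder z + 1 is nonzero, so it would be added as the next basis element.

S(g_1, g_3) = x + z + 1; remainder on division = z + 1.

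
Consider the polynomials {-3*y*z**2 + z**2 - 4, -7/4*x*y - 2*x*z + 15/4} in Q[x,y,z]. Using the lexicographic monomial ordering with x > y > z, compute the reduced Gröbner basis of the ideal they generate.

G = {x*y + 8/7*x*z - 15/7, x*z**3 + 7/24*x*z**2 - 7/6*x - 15/8*z**2, y*z**2 - 1/3*z**2 + 4/3}

f_1 = -3*y*z**2 + z**2 - 4, LT = y*z**2.
f_2 = -7/4*x*y - 2*x*z + 15/4, LT = x*y.

S(f_1,f_2): lcm = x*y*z**2. S = -8/7*x*z**3 - 1/3*x*z**2 + 4/3*x + 15/7*z**2.
  leading term x*z**3: no divisor's leading term divides it; move -8/7*x*z**3 to the remainder.
  leading term x*z**2: no divisor's leading term divides it; move -1/3*x*z**2 to the remainder.
  leading term x: no divisor's leading term divides it; move 4/3*x to the remainder.
  leading term z**2: no divisor's leading term divides it; move 15/7*z**2 to the remainder.
  remainder -8/7*x*z**3 - 1/3*x*z**2 + 4/3*x + 15/7*z**2 ≠ 0; add g_3 = -8/7*x*z**3 - 1/3*x*z**2 + 4/3*x + 15/7*z**2 to the basis.

The other S-polynomials (S(f_1,g_3), S(f_2,g_3)) all reduce to 0 modulo the current basis, so we have a Gröbner basis.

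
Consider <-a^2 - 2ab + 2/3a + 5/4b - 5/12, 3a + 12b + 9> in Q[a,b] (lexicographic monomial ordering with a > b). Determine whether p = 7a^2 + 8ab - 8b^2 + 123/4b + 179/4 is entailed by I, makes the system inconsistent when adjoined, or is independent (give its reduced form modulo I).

Adjoining 7a^2 + 8ab - 8b^2 + 123/4b + 179/4 makes the ideal the whole ring: the system is inconsistent.

First compute the reduced Gröbner basis of I by Buchberger's algorithm.
f_1 = -a^2 - 2ab + 2/3a + 5/4b - 5/12, LT = a^2.
f_2 = 3a + 12b + 9, LT = a.

S(f_1,f_2): lcm = a^2. S = -2ab - 11/3a - 5/4b + 5/12.
  reduce S modulo (f_1, f_2):
  remainder 8b^2 + 233/12b + 137/12 ≠ 0; add h_3 = 8b^2 + 233/12b + 137/12 to the basis.

The other S-polynomials (S(f_1,h_3), S(f_2,h_3)) all reduce to 0 modulo the current basis, so we have a Gröbner basis.
Inter-reduce: drop elements whose leading term is divisible by another's, tail-reduce, and make monic.
Reduced Gröbner basis: {a + 4b + 3, b^2 + 233/96b + 137/96}.
Label its elements g_1 = a + 4b + 3, g_2 = b^2 + 233/96b + 137/96.

Reduce p = 7a^2 + 8ab - 8b^2 + 123/4b + 179/4 modulo G:
  leading term a^2: subtract (7a)·g_1 from 7a^2 + 8ab - 8b^2 + 123/4b + 179/4 → -20ab - 21a - 8b^2 + 123/4b + 179/4
  leading term ab: subtract (-20b)·g_1 from -20ab - 21a - 8b^2 + 123/4b + 179/4 → -21a + 72b^2 + 363/4b + 179/4
  leading term a: subtract (-21)·g_1 from -21a + 72b^2 + 363/4b + 179/4 → 72b^2 + 699/4b + 431/4
  leading term b^2: subtract (72)·g_2 from 72b^2 + 699/4b + 431/4 → 5
  leading term 1: no divisor's leading term divides it; move 5 to the remainder.
  normal form = 5.
The normal form is nonzero, so p ∉ I. Since p minus its normal form lies in I, I + (p) = I + (r) where r = 5; decide whether this ideal is the whole ring.
Here r = 5 is a nonzero constant, hence a unit: 1 ∈ I + (p), the Gröbner basis of I + (p) is {1}, and the enlarged system has no common solution — adjoining p is inconsistent.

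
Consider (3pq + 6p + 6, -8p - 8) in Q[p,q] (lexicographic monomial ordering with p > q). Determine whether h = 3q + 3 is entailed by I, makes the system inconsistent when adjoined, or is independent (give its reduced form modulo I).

Adjoining 3q + 3 makes the ideal the whole ring: the system is inconsistent.

First compute the reduced Gröbner basis of I by Buchberger's algorithm.
f_1 = 3pq + 6p + 6, LT = pq.
f_2 = -8p - 8, LT = p.

S(f_1,f_2): lcm = pq. S = 2p - q + 2.
  reduce S modulo (f_1, f_2):
  remainder -q ≠ 0; add k_3 = -q to the basis.

The other S-polynomials (S(f_1,k_3), S(f_2,k_3)) all reduce to 0 modulo the current basis, so we have a Gröbner basis.
Inter-reduce: drop elements whose leading term is divisible by another's, tail-reduce, and make monic.
Reduced Gröbner basis: {p + 1, q}.
Label its elements g_1 = p + 1, g_2 = q.

Reduce h = 3q + 3 modulo G:
  leading term q: subtract (3)·g_2 from 3q + 3 → 3
  leading term 1: no divisor's leading term divides it; move 3 to the remainder.
  normal form = 3.
The normal form is nonzero, so h ∉ I. Since h minus its normal form lies in I, I + (h) = I + (r) where r = 3; decide whether this ideal is the whole ring.
Here r = 3 is a nonzero constant, hence a unit: 1 ∈ I + (h), the Gröbner basis of I + (h) is {1}, and the enlarged system has no common solution — adjoining h is inconsistent.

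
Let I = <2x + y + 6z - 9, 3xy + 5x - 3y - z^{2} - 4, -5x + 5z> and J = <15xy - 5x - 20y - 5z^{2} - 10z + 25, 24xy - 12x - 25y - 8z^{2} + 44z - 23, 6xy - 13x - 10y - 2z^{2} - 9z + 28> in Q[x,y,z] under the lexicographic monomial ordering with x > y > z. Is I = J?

Since reduced Gröbner bases are canonical representatives of ideals under a given ordering, it suffices to compute and compare them.
Buchberger on the first generating set:
f_1 = 2x + y + 6z - 9, LT = x.
f_2 = 3xy + 5x - 3y - z^{2} - 4, LT = xy.
f_3 = -5x + 5z, LT = x.

S(f_1,f_2): lcm = xy. S = -\tfrac{5}{3}x + \tfrac{1}{2}y^{2} + 3yz - \tfrac{7}{2}y + \tfrac{1}{3}z^{2} + \tfrac{4}{3}.
  reduce S modulo (f_1, f_2, f_3):
  remainder \tfrac{1}{2}y^{2} + 3yz - \tfrac{8}{3}y + \tfrac{1}{3}z^{2} + 5z - \tfrac{37}{6} ≠ 0; add g_4 = \tfrac{1}{2}y^{2} + 3yz - \tfrac{8}{3}y + \tfrac{1}{3}z^{2} + 5z - \tfrac{37}{6} to the basis.

S(f_1,f_3): lcm = x. S = \tfrac{1}{2}y + 4z - \tfrac{9}{2}.
  reduce S modulo (f_1, f_2, f_3, g_4):
  remainder \tfrac{1}{2}y + 4z - \tfrac{9}{2} ≠ 0; add g_5 = \tfrac{1}{2}y + 4z - \tfrac{9}{2} to the basis.

S(f_2,f_3): lcm = xy. S = \tfrac{5}{3}x + yz - y - \tfrac{1}{3}z^{2} - \tfrac{4}{3}.
  reduce S modulo (f_1, f_2, f_3, g_4, g_5):
  remainder -\tfrac{25}{3}z^{2} + \tfrac{56}{3}z - \tfrac{31}{3} ≠ 0; add g_6 = -\tfrac{25}{3}z^{2} + \tfrac{56}{3}z - \tfrac{31}{3} to the basis.

The other S-polynomials (S(f_1,g_4), S(f_2,g_4), S(f_3,g_4), S(f_1,g_5), S(f_2,g_5), S(f_3,g_5), S(g_4,g_5), S(f_1,g_6), S(f_2,g_6), S(f_3,g_6), S(g_4,g_6), S(g_5,g_6)) all reduce to 0 modulo the current basis, so we have a Gröbner basis.
Inter-reduce: drop elements whose leading term is divisible by another's, tail-reduce, and make monic.
Reduced Gröbner basis: {x - z, y + 8z - 9, z^{2} - \tfrac{56}{25}z + \tfrac{31}{25}}.

Buchberger on the second generating set:
h_1 = 15xy - 5x - 20y - 5z^{2} - 10z + 25, LT = xy.
h_2 = 24xy - 12x - 25y - 8z^{2} + 44z - 23, LT = xy.
h_3 = 6xy - 13x - 10y - 2z^{2} - 9z + 28, LT = xy.

S(h_1,h_2): lcm = xy. S = \tfrac{1}{6}x - \tfrac{7}{24}y - \tfrac{5}{2}z + \tfrac{21}{8}.
  reduce S modulo (h_1, h_2, h_3):
  remainder \tfrac{1}{6}x - \tfrac{7}{24}y - \tfrac{5}{2}z + \tfrac{21}{8} ≠ 0; add k_4 = \tfrac{1}{6}x - \tfrac{7}{24}y - \tfrac{5}{2}z + \tfrac{21}{8} to the basis.

S(h_1,h_3): lcm = xy. S = \tfrac{11}{6}x + \tfrac{1}{3}y + \tfrac{5}{6}z - 3.
  reduce S modulo (h_1, h_2, h_3, k_4):
  remainder \tfrac{85}{24}y + \tfrac{85}{3}z - \tfrac{255}{8} ≠ 0; add k_5 = \tfrac{85}{24}y + \tfrac{85}{3}z - \tfrac{255}{8} to the basis.

S(h_1,k_4): lcm = xy. S = -\tfrac{1}{3}x + \tfrac{7}{4}y^{2} + 15yz - \tfrac{205}{12}y - \tfrac{1}{3}z^{2} - \tfrac{2}{3}z + \tfrac{5}{3}.
  reduce S modulo (h_1, h_2, h_3, k_4, k_5):
  remainder -\tfrac{25}{3}z^{2} + \tfrac{56}{3}z - \tfrac{31}{3} ≠ 0; add k_6 = -\tfrac{25}{3}z^{2} + \tfrac{56}{3}z - \tfrac{31}{3} to the basis.

The other S-polynomials (S(h_2,h_3), S(h_2,k_4), S(h_3,k_4), S(h_1,k_5), S(h_2,k_5), S(h_3,k_5), S(k_4,k_5), S(h_1,k_6), S(h_2,k_6), S(h_3,k_6), S(k_4,k_6), S(k_5,k_6)) all reduce to 0 modulo the current basis, so we have a Gröbner basis.
Inter-reduce: drop elements whose leading term is divisible by another's, tail-reduce, and make monic.
Reduced Gröbner basis: {x - z, y + 8z - 9, z^{2} - \tfrac{56}{25}z + \tfrac{31}{25}}.

These coincide, so the ideals are equal.

Yes, the ideals are equal.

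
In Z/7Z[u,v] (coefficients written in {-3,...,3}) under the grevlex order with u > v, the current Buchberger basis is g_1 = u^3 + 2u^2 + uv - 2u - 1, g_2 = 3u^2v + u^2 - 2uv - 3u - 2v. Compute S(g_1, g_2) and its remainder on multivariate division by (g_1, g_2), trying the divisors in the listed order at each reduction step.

S(g_1, g_2) = 2u^3 - 2u^2v + uv^2 + u^2 + uv - v; remainder on division = uv^2 + 2u + 2.

lcm(LM(g_1), LM(g_2)) = u^3v.
S = (lcm/LT(g_1))·g_1 − (lcm/LT(g_2))·g_2 = 2u^3 - 2u^2v + uv^2 + u^2 + uv - v.
Reduce S modulo (g_1, g_2) in that order:
  leading term u^3: subtract (2)·g_1 from 2u^3 - 2u^2v + uv^2 + u^2 + uv - v → -2u^2v + uv^2 - 3u^2 - uv - 3u - v + 2
  leading term u^2v: subtract (-3)·g_2 from -2u^2v + uv^2 - 3u^2 - uv - 3u - v + 2 → uv^2 + 2u + 2
  leading term uv^2: no divisor's leading term divides it; move uv^2 to the remainder.
  leading term u: no divisor's leading term divides it; move 2u to the remainder.
  leading term 1: no divisor's leading term divides it; move 2 to the remainder.
The remainder uv^2 + 2u + 2 is nonzero, so it would be added as the next basis element.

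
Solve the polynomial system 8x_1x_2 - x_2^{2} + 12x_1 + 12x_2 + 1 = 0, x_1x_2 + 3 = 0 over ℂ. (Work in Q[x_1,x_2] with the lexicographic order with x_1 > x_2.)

{(3, -1), (-3/4, 4), (-1/3, 9)}

Compute a lex Gröbner basis by Buchberger's algorithm.
f_1 = 8x_1x_2 + 12x_1 - x_2^{2} + 12x_2 + 1, LT = x_1x_2.
f_2 = x_1x_2 + 3, LT = x_1x_2.

S(f_1,f_2): lcm = x_1x_2. S = \tfrac{3}{2}x_1 - \tfrac{1}{8}x_2^{2} + \tfrac{3}{2}x_2 - \tfrac{23}{8}.
  leading term x_1: no divisor's leading term divides it; move \tfrac{3}{2}x_1 to the remainder.
  leading term x_2^{2}: no divisor's leading term divides it; move -\tfrac{1}{8}x_2^{2} to the remainder.
  leading term x_2: no divisor's leading term divides it; move \tfrac{3}{2}x_2 to the remainder.
  leading term 1: no divisor's leading term divides it; move -\tfrac{23}{8} to the remainder.
  remainder \tfrac{3}{2}x_1 - \tfrac{1}{8}x_2^{2} + \tfrac{3}{2}x_2 - \tfrac{23}{8} ≠ 0; add h_3 = \tfrac{3}{2}x_1 - \tfrac{1}{8}x_2^{2} + \tfrac{3}{2}x_2 - \tfrac{23}{8} to the basis.

S(f_1,h_3): lcm = x_1x_2. S = \tfrac{3}{2}x_1 + \tfrac{1}{12}x_2^{3} - \tfrac{9}{8}x_2^{2} + \tfrac{41}{12}x_2 + \tfrac{1}{8}.
  leading term x_1: subtract (1)·h_3 from \tfrac{3}{2}x_1 + \tfrac{1}{12}x_2^{3} - \tfrac{9}{8}x_2^{2} + \tfrac{41}{12}x_2 + \tfrac{1}{8} → \tfrac{1}{12}x_2^{3} - x_2^{2} + \tfrac{23}{12}x_2 + 3
  leading term x_2^{3}: no divisor's leading term divides it; move \tfrac{1}{12}x_2^{3} to the remainder.
  leading term x_2^{2}: no divisor's leading term divides it; move -x_2^{2} to the remainder.
  leading term x_2: no divisor's leading term divides it; move \tfrac{23}{12}x_2 to the remainder.
  leading term 1: no divisor's leading term divides it; move 3 to the remainder.
  remainder \tfrac{1}{12}x_2^{3} - x_2^{2} + \tfrac{23}{12}x_2 + 3 ≠ 0; add h_4 = \tfrac{1}{12}x_2^{3} - x_2^{2} + \tfrac{23}{12}x_2 + 3 to the basis.

The other S-polynomials (S(f_2,h_3), S(f_1,h_4), S(f_2,h_4), S(h_3,h_4)) all reduce to 0 modulo the current basis, so we have a Gröbner basis.
Inter-reduce: drop elements whose leading term is divisible by another's, tail-reduce, and make monic.
Reduced Gröbner basis: {x_1 - \tfrac{1}{12}x_2^{2} + x_2 - \tfrac{23}{12}, x_2^{3} - 12x_2^{2} + 23x_2 + 36}.

From the last basis element, x_2^{3} - 12x_2^{2} + 23x_2 + 36 = 0, so x_2 takes values in {-1, 4, 9}. Each choice, substituted upward through the basis, yields the corresponding point(s) of the solution set.
  x_2 = -1: the earlier basis element becomes x_1 - 3 = 0, giving x_1 = 3 — point (3, -1).
  x_2 = 4: the earlier basis element becomes x_1 + \tfrac{3}{4} = 0, giving x_1 = -3/4 — point (-3/4, 4).
  x_2 = 9: the earlier basis element becomes x_1 + \tfrac{1}{3} = 0, giving x_1 = -1/3 — point (-1/3, 9).
This is the nonlinear analogue of row-reducing a linear system.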